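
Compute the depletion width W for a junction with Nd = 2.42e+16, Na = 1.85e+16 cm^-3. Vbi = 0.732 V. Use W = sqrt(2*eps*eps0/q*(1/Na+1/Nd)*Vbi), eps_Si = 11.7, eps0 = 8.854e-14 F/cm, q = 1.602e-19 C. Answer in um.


Step 1: 1/Na + 1/Nd = 1/1.85e+16 + 1/2.42e+16 = 9.53764e-17
Step 2: 2*eps*eps0/q = 2*11.7*8.854e-14/1.602e-19 = 1.293281e+07
Step 3: W^2 = 1.293281e+07 * 9.53764e-17 * 0.732 = 9.02911e-10
Step 4: W = sqrt(9.02911e-10) = 3.005e-05 cm = 0.3005 um

0.3005


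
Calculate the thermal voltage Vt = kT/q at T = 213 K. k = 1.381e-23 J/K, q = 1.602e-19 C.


Step 1: kT = 1.381e-23 * 213 = 2.94153e-21 J
Step 2: Vt = kT/q = 2.94153e-21 / 1.602e-19
Step 3: Vt = 0.01836 V

0.01836


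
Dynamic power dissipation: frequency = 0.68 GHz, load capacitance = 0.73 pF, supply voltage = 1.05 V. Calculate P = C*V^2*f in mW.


Step 1: V^2 = 1.05^2 = 1.1025 V^2
Step 2: P = C*V^2*f = 0.73e-12 F * 1.1025 * 0.68e9 Hz
Step 3: P = 5.47281e-04 W
Step 4: P = 0.547 mW

0.547


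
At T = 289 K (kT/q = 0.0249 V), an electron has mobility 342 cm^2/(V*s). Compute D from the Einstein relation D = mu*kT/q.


Step 1: D = mu * (kT/q)
Step 2: D = 342 * 0.0249
Step 3: D = 8.52 cm^2/s

8.52


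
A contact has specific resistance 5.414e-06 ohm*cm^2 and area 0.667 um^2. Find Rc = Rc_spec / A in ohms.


Step 1: Convert area to cm^2: 0.667 um^2 = 6.6700e-09 cm^2
Step 2: Rc = Rc_spec / A = 5.414e-06 / 6.6700e-09
Step 3: Rc = 8.12e+02 ohms

8.12e+02


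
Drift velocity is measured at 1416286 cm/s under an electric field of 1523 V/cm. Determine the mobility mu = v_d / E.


Step 1: mu = v_d / E
Step 2: mu = 1416286 / 1523
Step 3: mu = 929.93 cm^2/(V*s)

929.93


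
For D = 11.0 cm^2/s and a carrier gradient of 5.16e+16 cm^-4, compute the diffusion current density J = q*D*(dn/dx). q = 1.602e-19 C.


Step 1: J = q * D * (dn/dx)
Step 2: J = 1.602e-19 * 11.0 * 5.16e+16
Step 3: J = 9.09e-02 A/cm^2

9.09e-02


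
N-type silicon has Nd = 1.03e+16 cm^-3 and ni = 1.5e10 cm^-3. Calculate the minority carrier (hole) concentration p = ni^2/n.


Step 1: Since Nd >> ni, n ≈ Nd = 1.03e+16 cm^-3
Step 2: p = ni^2 / n = (1.5e10)^2 / 1.03e+16
Step 3: p = 2.25e20 / 1.03e+16 = 2.18e+04 cm^-3

2.18e+04


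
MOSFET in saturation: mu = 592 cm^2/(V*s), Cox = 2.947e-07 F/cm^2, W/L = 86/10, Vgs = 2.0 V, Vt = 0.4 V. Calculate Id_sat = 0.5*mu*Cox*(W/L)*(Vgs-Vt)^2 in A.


Step 1: Overdrive voltage Vov = Vgs - Vt = 2.0 - 0.4 = 1.6 V
Step 2: W/L = 86/10 = 8.6
Step 3: Id = 0.5 * 592 * 2.947e-07 * 8.6 * 1.6^2
Step 4: Id = 1.92e-03 A

1.92e-03


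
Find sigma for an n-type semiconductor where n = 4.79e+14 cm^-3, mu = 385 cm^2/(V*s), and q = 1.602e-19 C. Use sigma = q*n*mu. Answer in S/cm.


Step 1: sigma = q * n * mu
Step 2: sigma = 1.602e-19 * 4.79e+14 * 385
Step 3: sigma = 2.954e-02 S/cm

2.954e-02


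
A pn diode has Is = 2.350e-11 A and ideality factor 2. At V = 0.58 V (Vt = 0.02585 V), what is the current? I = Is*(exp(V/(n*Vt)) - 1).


Step 1: V/(n*Vt) = 0.58/(2*0.02585) = 11.2186
Step 2: exp(11.2186) = 7.4503e+04
Step 3: I = 2.350e-11 * (7.4503e+04 - 1) = 1.75e-06 A

1.75e-06


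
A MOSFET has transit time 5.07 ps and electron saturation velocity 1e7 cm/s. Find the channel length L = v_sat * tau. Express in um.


Step 1: tau in seconds = 5.07 ps * 1e-12 = 5.0700e-12 s
Step 2: L = v_sat * tau = 1e7 * 5.0700e-12 = 5.0700e-05 cm
Step 3: L in um = 5.0700e-05 * 1e4 = 0.507 um

0.507


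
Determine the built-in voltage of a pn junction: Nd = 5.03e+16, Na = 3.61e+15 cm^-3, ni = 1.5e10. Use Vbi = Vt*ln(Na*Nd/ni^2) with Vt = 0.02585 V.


Step 1: Compute Na*Nd/ni^2 = 3.61e+15 * 5.03e+16 / (1.5e10)^2 = 8.0704e+11
Step 2: ln(8.0704e+11) = 27.4166
Step 3: Vbi = 0.02585 * 27.4166 = 0.709 V

0.709


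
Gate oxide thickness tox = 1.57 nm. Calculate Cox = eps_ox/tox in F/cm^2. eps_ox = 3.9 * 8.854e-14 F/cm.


Step 1: eps_ox = 3.9 * 8.854e-14 = 3.45306e-13 F/cm
Step 2: tox in cm = 1.57 nm * 1e-7 = 1.5700e-07 cm
Step 3: Cox = 3.45306e-13 / 1.5700e-07 = 2.20e-06 F/cm^2

2.20e-06


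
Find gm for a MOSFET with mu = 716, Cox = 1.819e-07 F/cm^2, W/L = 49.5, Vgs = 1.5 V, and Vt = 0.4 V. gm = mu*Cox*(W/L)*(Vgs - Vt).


Step 1: Vov = Vgs - Vt = 1.5 - 0.4 = 1.1 V
Step 2: gm = mu * Cox * (W/L) * Vov
Step 3: gm = 716 * 1.819e-07 * 49.5 * 1.1 = 7.09e-03 S

7.09e-03


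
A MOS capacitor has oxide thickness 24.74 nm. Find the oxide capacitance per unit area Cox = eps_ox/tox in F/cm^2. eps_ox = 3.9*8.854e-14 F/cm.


Step 1: eps_ox = 3.9 * 8.854e-14 = 3.45306e-13 F/cm
Step 2: tox in cm = 24.74 nm * 1e-7 = 2.4740e-06 cm
Step 3: Cox = 3.45306e-13 / 2.4740e-06 = 1.40e-07 F/cm^2

1.40e-07


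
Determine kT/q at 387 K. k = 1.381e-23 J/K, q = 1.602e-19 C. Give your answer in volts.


Step 1: kT = 1.381e-23 * 387 = 5.34447e-21 J
Step 2: Vt = kT/q = 5.34447e-21 / 1.602e-19
Step 3: Vt = 0.03336 V

0.03336


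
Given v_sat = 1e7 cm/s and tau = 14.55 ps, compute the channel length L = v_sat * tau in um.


Step 1: tau in seconds = 14.55 ps * 1e-12 = 1.4550e-11 s
Step 2: L = v_sat * tau = 1e7 * 1.4550e-11 = 1.4550e-04 cm
Step 3: L in um = 1.4550e-04 * 1e4 = 1.455 um

1.455


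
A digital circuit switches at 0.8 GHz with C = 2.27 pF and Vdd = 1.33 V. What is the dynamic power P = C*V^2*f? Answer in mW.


Step 1: V^2 = 1.33^2 = 1.7689 V^2
Step 2: P = C*V^2*f = 2.27e-12 F * 1.7689 * 0.8e9 Hz
Step 3: P = 3.2123224e-03 W
Step 4: P = 3.212 mW

3.212


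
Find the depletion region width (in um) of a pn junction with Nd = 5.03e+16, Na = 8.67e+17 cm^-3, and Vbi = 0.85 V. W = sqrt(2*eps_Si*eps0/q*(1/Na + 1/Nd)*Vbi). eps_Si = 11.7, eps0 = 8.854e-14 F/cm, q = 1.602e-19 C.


Step 1: 1/Na + 1/Nd = 1/8.67e+17 + 1/5.03e+16 = 2.10341e-17
Step 2: 2*eps*eps0/q = 2*11.7*8.854e-14/1.602e-19 = 1.293281e+07
Step 3: W^2 = 1.293281e+07 * 2.10341e-17 * 0.85 = 2.31226e-10
Step 4: W = sqrt(2.31226e-10) = 1.521e-05 cm = 0.1521 um

0.1521


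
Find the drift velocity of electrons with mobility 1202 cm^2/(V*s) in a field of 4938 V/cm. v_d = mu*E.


Step 1: v_d = mu * E
Step 2: v_d = 1202 * 4938 = 5935476
Step 3: v_d = 5.94e+06 cm/s

5.94e+06


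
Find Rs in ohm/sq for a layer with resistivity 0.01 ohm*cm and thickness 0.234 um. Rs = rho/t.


Step 1: Convert thickness to cm: t = 0.234 um = 2.3400e-05 cm
Step 2: Rs = rho / t = 0.01 / 2.3400e-05
Step 3: Rs = 427.4 ohm/sq

427.4


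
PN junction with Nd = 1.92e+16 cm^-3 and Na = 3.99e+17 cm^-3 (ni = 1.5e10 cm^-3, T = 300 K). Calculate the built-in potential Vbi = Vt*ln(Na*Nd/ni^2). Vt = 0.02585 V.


Step 1: Compute Na*Nd/ni^2 = 3.99e+17 * 1.92e+16 / (1.5e10)^2 = 3.4048e+13
Step 2: ln(3.4048e+13) = 31.1588
Step 3: Vbi = 0.02585 * 31.1588 = 0.805 V

0.805


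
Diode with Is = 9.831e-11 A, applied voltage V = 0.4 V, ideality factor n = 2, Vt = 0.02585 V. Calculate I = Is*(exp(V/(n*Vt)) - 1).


Step 1: V/(n*Vt) = 0.4/(2*0.02585) = 7.7369
Step 2: exp(7.7369) = 2.2914e+03
Step 3: I = 9.831e-11 * (2.2914e+03 - 1) = 2.25e-07 A

2.25e-07


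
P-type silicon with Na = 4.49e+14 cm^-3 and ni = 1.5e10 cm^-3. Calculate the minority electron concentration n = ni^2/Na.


Step 1: Majority hole concentration p ≈ Na = 4.49e+14 cm^-3
Step 2: n = ni^2 / Na = (1.5e10)^2 / 4.49e+14
Step 3: n = 5.01e+05 cm^-3

5.01e+05


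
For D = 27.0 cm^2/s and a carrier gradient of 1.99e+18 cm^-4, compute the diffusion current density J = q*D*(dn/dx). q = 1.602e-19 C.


Step 1: J = q * D * (dn/dx)
Step 2: J = 1.602e-19 * 27.0 * 1.99e+18
Step 3: J = 8.61e+00 A/cm^2

8.61e+00


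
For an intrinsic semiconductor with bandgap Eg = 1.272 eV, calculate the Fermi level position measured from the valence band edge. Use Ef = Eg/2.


Step 1: For an intrinsic semiconductor, the Fermi level sits at midgap.
Step 2: Ef = Eg / 2 = 1.272 / 2 = 0.636 eV

0.636


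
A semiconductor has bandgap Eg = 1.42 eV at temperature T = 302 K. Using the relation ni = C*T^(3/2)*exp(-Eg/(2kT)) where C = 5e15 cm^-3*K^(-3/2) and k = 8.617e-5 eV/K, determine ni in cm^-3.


Step 1: Compute kT = 8.617e-5 * 302 = 0.02602334 eV
Step 2: Exponent = -Eg/(2kT) = -1.42/(2*0.02602334) = -27.28320
Step 3: T^(3/2) = 302^1.5 = 5248.20
Step 4: ni = 5e15 * 5248.20 * exp(-27.28320) = 3.72e+07 cm^-3

3.72e+07


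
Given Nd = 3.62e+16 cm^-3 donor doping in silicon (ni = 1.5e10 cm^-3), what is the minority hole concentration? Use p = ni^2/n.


Step 1: Since Nd >> ni, n ≈ Nd = 3.62e+16 cm^-3
Step 2: p = ni^2 / n = (1.5e10)^2 / 3.62e+16
Step 3: p = 2.25e20 / 3.62e+16 = 6.22e+03 cm^-3

6.22e+03


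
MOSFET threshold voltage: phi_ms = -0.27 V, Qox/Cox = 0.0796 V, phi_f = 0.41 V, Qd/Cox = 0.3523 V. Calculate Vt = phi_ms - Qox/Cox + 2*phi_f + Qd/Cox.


Step 1: Vt = phi_ms - Qox/Cox + 2*phi_f + Qd/Cox
Step 2: Vt = -0.27 - 0.0796 + 2*0.41 + 0.3523
Step 3: Vt = -0.27 - 0.0796 + 0.82 + 0.3523
Step 4: Vt = 0.8227 V

0.8227


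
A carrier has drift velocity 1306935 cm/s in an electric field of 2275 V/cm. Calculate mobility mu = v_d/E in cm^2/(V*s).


Step 1: mu = v_d / E
Step 2: mu = 1306935 / 2275
Step 3: mu = 574.48 cm^2/(V*s)

574.48


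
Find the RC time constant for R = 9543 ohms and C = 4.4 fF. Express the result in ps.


Step 1: tau = R * C
Step 2: tau = 9543 * 4.4 fF = 9543 * 4.4e-15 F
Step 3: tau = 4.19892e-11 s = 41.9892 ps

41.9892


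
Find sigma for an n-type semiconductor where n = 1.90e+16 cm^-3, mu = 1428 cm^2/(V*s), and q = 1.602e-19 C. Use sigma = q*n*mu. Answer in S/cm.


Step 1: sigma = q * n * mu
Step 2: sigma = 1.602e-19 * 1.90e+16 * 1428
Step 3: sigma = 4.347e+00 S/cm

4.347e+00


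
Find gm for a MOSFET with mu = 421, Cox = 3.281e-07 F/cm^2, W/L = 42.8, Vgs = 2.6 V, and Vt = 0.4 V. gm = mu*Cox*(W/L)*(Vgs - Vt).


Step 1: Vov = Vgs - Vt = 2.6 - 0.4 = 2.2 V
Step 2: gm = mu * Cox * (W/L) * Vov
Step 3: gm = 421 * 3.281e-07 * 42.8 * 2.2 = 1.30e-02 S

1.30e-02


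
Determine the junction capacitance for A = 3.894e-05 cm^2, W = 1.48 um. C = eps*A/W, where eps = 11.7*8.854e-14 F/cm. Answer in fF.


Step 1: eps_Si = 11.7 * 8.854e-14 = 1.035918e-12 F/cm
Step 2: W in cm = 1.48 * 1e-4 = 1.48e-04 cm
Step 3: C = 1.035918e-12 * 3.894e-05 / 1.48e-04 = 2.725584e-13 F
Step 4: C = 272.56 fF

272.56


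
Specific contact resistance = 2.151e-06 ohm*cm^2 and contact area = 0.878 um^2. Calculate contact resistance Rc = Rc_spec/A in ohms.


Step 1: Convert area to cm^2: 0.878 um^2 = 8.7800e-09 cm^2
Step 2: Rc = Rc_spec / A = 2.151e-06 / 8.7800e-09
Step 3: Rc = 2.45e+02 ohms

2.45e+02


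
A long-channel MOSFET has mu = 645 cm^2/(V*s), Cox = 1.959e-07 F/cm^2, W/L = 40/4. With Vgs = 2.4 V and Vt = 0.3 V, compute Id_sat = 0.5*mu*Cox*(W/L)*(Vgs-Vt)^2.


Step 1: Overdrive voltage Vov = Vgs - Vt = 2.4 - 0.3 = 2.1 V
Step 2: W/L = 40/4 = 10
Step 3: Id = 0.5 * 645 * 1.959e-07 * 10 * 2.1^2
Step 4: Id = 2.79e-03 A

2.79e-03


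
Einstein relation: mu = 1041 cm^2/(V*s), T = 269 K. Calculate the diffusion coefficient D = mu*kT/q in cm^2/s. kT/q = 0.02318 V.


Step 1: D = mu * (kT/q)
Step 2: D = 1041 * 0.02318
Step 3: D = 24.13 cm^2/s

24.13


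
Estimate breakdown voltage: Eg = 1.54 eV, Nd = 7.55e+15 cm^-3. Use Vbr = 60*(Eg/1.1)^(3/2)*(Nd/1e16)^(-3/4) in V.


Step 1: Eg/1.1 = 1.54/1.1 = 1.400000
Step 2: (Eg/1.1)^1.5 = 1.400000^1.5 = 1.656502
Step 3: (Nd/1e16)^(-0.75) = (0.755)^(-0.75) = 1.234638
Step 4: Vbr = 60 * 1.656502 * 1.234638 = 122.7 V

122.7


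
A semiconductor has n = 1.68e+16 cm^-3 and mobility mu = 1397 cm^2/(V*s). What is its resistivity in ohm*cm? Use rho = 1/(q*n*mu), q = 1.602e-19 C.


Step 1: sigma = q * n * mu = 1.602e-19 * 1.68e+16 * 1397 = 3.75983e+00 S/cm
Step 2: rho = 1 / sigma = 1 / 3.75983e+00 = 0.266 ohm*cm

0.266


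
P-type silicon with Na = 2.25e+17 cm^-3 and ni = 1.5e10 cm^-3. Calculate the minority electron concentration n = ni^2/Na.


Step 1: Majority hole concentration p ≈ Na = 2.25e+17 cm^-3
Step 2: n = ni^2 / Na = (1.5e10)^2 / 2.25e+17
Step 3: n = 1.00e+03 cm^-3

1.00e+03


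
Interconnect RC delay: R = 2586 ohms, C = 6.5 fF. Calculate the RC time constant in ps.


Step 1: tau = R * C
Step 2: tau = 2586 * 6.5 fF = 2586 * 6.5e-15 F
Step 3: tau = 1.6809e-11 s = 16.809 ps

16.809


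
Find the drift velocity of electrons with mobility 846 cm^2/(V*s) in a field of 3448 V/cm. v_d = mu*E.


Step 1: v_d = mu * E
Step 2: v_d = 846 * 3448 = 2917008
Step 3: v_d = 2.92e+06 cm/s

2.92e+06


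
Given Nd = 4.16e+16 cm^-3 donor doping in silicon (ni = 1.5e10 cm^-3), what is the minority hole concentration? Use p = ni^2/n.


Step 1: Since Nd >> ni, n ≈ Nd = 4.16e+16 cm^-3
Step 2: p = ni^2 / n = (1.5e10)^2 / 4.16e+16
Step 3: p = 2.25e20 / 4.16e+16 = 5.41e+03 cm^-3

5.41e+03


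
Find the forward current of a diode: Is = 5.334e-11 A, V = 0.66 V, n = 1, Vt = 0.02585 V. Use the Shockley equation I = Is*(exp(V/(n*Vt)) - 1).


Step 1: V/(n*Vt) = 0.66/(1*0.02585) = 25.5319
Step 2: exp(25.5319) = 1.2256e+11
Step 3: I = 5.334e-11 * (1.2256e+11 - 1) = 6.54e+00 A

6.54e+00


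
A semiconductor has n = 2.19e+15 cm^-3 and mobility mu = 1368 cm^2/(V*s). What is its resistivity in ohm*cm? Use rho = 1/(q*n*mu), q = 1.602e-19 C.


Step 1: sigma = q * n * mu = 1.602e-19 * 2.19e+15 * 1368 = 4.79946e-01 S/cm
Step 2: rho = 1 / sigma = 1 / 4.79946e-01 = 2.084 ohm*cm

2.084


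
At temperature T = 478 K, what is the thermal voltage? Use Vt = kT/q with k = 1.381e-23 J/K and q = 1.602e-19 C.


Step 1: kT = 1.381e-23 * 478 = 6.60118e-21 J
Step 2: Vt = kT/q = 6.60118e-21 / 1.602e-19
Step 3: Vt = 0.04121 V

0.04121


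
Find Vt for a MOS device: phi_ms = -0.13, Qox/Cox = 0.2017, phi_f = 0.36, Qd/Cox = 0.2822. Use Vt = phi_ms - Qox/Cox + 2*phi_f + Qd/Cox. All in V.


Step 1: Vt = phi_ms - Qox/Cox + 2*phi_f + Qd/Cox
Step 2: Vt = -0.13 - 0.2017 + 2*0.36 + 0.2822
Step 3: Vt = -0.13 - 0.2017 + 0.72 + 0.2822
Step 4: Vt = 0.6705 V

0.6705


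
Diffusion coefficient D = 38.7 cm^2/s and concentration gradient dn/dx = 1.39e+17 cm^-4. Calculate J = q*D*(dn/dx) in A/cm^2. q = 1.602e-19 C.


Step 1: J = q * D * (dn/dx)
Step 2: J = 1.602e-19 * 38.7 * 1.39e+17
Step 3: J = 8.62e-01 A/cm^2

8.62e-01


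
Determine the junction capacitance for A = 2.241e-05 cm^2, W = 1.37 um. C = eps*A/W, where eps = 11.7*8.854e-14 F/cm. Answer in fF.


Step 1: eps_Si = 11.7 * 8.854e-14 = 1.035918e-12 F/cm
Step 2: W in cm = 1.37 * 1e-4 = 1.37e-04 cm
Step 3: C = 1.035918e-12 * 2.241e-05 / 1.37e-04 = 1.694520e-13 F
Step 4: C = 169.45 fF

169.45


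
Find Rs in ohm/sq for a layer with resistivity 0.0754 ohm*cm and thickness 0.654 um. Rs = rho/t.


Step 1: Convert thickness to cm: t = 0.654 um = 6.5400e-05 cm
Step 2: Rs = rho / t = 0.0754 / 6.5400e-05
Step 3: Rs = 1152.9 ohm/sq

1152.9


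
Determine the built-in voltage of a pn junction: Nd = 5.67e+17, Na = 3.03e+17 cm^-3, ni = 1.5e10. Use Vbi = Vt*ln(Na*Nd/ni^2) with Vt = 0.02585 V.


Step 1: Compute Na*Nd/ni^2 = 3.03e+17 * 5.67e+17 / (1.5e10)^2 = 7.6356e+14
Step 2: ln(7.6356e+14) = 34.2690
Step 3: Vbi = 0.02585 * 34.2690 = 0.886 V

0.886


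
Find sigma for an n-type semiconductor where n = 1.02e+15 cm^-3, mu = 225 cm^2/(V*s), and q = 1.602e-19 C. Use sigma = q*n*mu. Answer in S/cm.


Step 1: sigma = q * n * mu
Step 2: sigma = 1.602e-19 * 1.02e+15 * 225
Step 3: sigma = 3.677e-02 S/cm

3.677e-02


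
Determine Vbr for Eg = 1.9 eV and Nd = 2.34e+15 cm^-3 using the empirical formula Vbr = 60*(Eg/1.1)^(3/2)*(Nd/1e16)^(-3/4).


Step 1: Eg/1.1 = 1.9/1.1 = 1.727273
Step 2: (Eg/1.1)^1.5 = 1.727273^1.5 = 2.270082
Step 3: (Nd/1e16)^(-0.75) = (0.234)^(-0.75) = 2.972269
Step 4: Vbr = 60 * 2.270082 * 2.972269 = 404.8 V

404.8


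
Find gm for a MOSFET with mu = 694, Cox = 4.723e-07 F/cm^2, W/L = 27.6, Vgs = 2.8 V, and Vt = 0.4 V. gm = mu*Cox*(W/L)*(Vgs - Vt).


Step 1: Vov = Vgs - Vt = 2.8 - 0.4 = 2.4 V
Step 2: gm = mu * Cox * (W/L) * Vov
Step 3: gm = 694 * 4.723e-07 * 27.6 * 2.4 = 2.17e-02 S

2.17e-02


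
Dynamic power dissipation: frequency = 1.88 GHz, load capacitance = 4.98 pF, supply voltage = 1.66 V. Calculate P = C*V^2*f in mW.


Step 1: V^2 = 1.66^2 = 2.7556 V^2
Step 2: P = C*V^2*f = 4.98e-12 F * 2.7556 * 1.88e9 Hz
Step 3: P = 2.579902944e-02 W
Step 4: P = 25.799 mW

25.799


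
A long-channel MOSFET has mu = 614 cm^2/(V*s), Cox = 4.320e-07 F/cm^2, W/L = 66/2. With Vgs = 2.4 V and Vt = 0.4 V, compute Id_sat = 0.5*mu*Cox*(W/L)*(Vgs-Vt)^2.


Step 1: Overdrive voltage Vov = Vgs - Vt = 2.4 - 0.4 = 2.0 V
Step 2: W/L = 66/2 = 33
Step 3: Id = 0.5 * 614 * 4.320e-07 * 33 * 2.0^2
Step 4: Id = 1.75e-02 A

1.75e-02


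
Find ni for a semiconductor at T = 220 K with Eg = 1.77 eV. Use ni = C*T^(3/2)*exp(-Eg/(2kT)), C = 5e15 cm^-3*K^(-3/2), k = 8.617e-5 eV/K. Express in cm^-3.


Step 1: Compute kT = 8.617e-5 * 220 = 0.0189574 eV
Step 2: Exponent = -Eg/(2kT) = -1.77/(2*0.0189574) = -46.68362
Step 3: T^(3/2) = 220^1.5 = 3263.13
Step 4: ni = 5e15 * 3263.13 * exp(-46.68362) = 8.67e-02 cm^-3

8.67e-02


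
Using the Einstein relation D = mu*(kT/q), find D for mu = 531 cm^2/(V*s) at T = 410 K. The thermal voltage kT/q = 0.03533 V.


Step 1: D = mu * (kT/q)
Step 2: D = 531 * 0.03533
Step 3: D = 18.76 cm^2/s

18.76


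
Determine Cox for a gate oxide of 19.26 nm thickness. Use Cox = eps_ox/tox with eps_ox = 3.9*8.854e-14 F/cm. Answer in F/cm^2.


Step 1: eps_ox = 3.9 * 8.854e-14 = 3.45306e-13 F/cm
Step 2: tox in cm = 19.26 nm * 1e-7 = 1.9260e-06 cm
Step 3: Cox = 3.45306e-13 / 1.9260e-06 = 1.79e-07 F/cm^2

1.79e-07


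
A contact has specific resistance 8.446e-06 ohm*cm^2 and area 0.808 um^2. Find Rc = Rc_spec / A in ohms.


Step 1: Convert area to cm^2: 0.808 um^2 = 8.0800e-09 cm^2
Step 2: Rc = Rc_spec / A = 8.446e-06 / 8.0800e-09
Step 3: Rc = 1.05e+03 ohms

1.05e+03


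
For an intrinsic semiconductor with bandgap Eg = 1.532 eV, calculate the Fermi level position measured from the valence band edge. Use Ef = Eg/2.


Step 1: For an intrinsic semiconductor, the Fermi level sits at midgap.
Step 2: Ef = Eg / 2 = 1.532 / 2 = 0.766 eV

0.766


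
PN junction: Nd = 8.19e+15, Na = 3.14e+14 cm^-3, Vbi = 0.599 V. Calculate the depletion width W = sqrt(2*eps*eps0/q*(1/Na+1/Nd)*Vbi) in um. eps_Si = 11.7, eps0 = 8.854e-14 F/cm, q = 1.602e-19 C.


Step 1: 1/Na + 1/Nd = 1/3.14e+14 + 1/8.19e+15 = 3.30681e-15
Step 2: 2*eps*eps0/q = 2*11.7*8.854e-14/1.602e-19 = 1.293281e+07
Step 3: W^2 = 1.293281e+07 * 3.30681e-15 * 0.599 = 2.56170e-08
Step 4: W = sqrt(2.56170e-08) = 1.601e-04 cm = 1.601 um

1.601


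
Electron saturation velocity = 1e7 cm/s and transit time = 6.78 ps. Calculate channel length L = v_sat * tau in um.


Step 1: tau in seconds = 6.78 ps * 1e-12 = 6.7800e-12 s
Step 2: L = v_sat * tau = 1e7 * 6.7800e-12 = 6.7800e-05 cm
Step 3: L in um = 6.7800e-05 * 1e4 = 0.678 um

0.678


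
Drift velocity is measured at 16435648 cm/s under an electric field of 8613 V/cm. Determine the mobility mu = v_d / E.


Step 1: mu = v_d / E
Step 2: mu = 16435648 / 8613
Step 3: mu = 1908.24 cm^2/(V*s)

1908.24


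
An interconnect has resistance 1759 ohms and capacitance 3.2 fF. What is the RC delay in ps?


Step 1: tau = R * C
Step 2: tau = 1759 * 3.2 fF = 1759 * 3.2e-15 F
Step 3: tau = 5.6288e-12 s = 5.6288 ps

5.6288


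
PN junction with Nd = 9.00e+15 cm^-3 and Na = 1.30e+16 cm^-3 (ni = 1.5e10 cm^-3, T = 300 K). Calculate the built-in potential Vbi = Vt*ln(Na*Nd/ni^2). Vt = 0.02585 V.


Step 1: Compute Na*Nd/ni^2 = 1.30e+16 * 9.00e+15 / (1.5e10)^2 = 5.2000e+11
Step 2: ln(5.2000e+11) = 26.9771
Step 3: Vbi = 0.02585 * 26.9771 = 0.697 V

0.697


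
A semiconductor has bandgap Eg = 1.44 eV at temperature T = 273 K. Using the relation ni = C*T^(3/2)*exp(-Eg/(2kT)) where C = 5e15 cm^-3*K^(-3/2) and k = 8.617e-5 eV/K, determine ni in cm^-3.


Step 1: Compute kT = 8.617e-5 * 273 = 0.02352441 eV
Step 2: Exponent = -Eg/(2kT) = -1.44/(2*0.02352441) = -30.60651
Step 3: T^(3/2) = 273^1.5 = 4510.70
Step 4: ni = 5e15 * 4510.70 * exp(-30.60651) = 1.15e+06 cm^-3

1.15e+06


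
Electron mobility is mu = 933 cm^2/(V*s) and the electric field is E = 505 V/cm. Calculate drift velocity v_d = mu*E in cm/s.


Step 1: v_d = mu * E
Step 2: v_d = 933 * 505 = 471165
Step 3: v_d = 4.71e+05 cm/s

4.71e+05


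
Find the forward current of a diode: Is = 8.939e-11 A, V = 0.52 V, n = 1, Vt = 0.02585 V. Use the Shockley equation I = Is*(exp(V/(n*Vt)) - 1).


Step 1: V/(n*Vt) = 0.52/(1*0.02585) = 20.1161
Step 2: exp(20.1161) = 5.4489e+08
Step 3: I = 8.939e-11 * (5.4489e+08 - 1) = 4.87e-02 A

4.87e-02


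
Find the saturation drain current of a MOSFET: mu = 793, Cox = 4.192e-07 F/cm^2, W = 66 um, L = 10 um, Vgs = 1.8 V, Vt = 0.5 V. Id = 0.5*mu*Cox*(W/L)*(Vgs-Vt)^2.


Step 1: Overdrive voltage Vov = Vgs - Vt = 1.8 - 0.5 = 1.3 V
Step 2: W/L = 66/10 = 6.6
Step 3: Id = 0.5 * 793 * 4.192e-07 * 6.6 * 1.3^2
Step 4: Id = 1.85e-03 A

1.85e-03


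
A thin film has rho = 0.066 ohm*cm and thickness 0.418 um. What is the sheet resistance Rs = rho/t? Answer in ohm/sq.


Step 1: Convert thickness to cm: t = 0.418 um = 4.1800e-05 cm
Step 2: Rs = rho / t = 0.066 / 4.1800e-05
Step 3: Rs = 1578.9 ohm/sq

1578.9


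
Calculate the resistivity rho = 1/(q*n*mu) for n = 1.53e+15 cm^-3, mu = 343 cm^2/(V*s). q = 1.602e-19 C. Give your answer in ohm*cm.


Step 1: sigma = q * n * mu = 1.602e-19 * 1.53e+15 * 343 = 8.40714e-02 S/cm
Step 2: rho = 1 / sigma = 1 / 8.40714e-02 = 11.89 ohm*cm

11.89


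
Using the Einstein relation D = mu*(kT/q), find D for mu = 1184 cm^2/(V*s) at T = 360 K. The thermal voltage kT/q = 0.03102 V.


Step 1: D = mu * (kT/q)
Step 2: D = 1184 * 0.03102
Step 3: D = 36.73 cm^2/s

36.73


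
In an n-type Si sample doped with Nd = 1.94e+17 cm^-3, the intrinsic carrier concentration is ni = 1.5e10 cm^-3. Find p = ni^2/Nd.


Step 1: Since Nd >> ni, n ≈ Nd = 1.94e+17 cm^-3
Step 2: p = ni^2 / n = (1.5e10)^2 / 1.94e+17
Step 3: p = 2.25e20 / 1.94e+17 = 1.16e+03 cm^-3

1.16e+03


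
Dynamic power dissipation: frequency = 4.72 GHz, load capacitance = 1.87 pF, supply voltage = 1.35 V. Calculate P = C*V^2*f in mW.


Step 1: V^2 = 1.35^2 = 1.8225 V^2
Step 2: P = C*V^2*f = 1.87e-12 F * 1.8225 * 4.72e9 Hz
Step 3: P = 1.6086114e-02 W
Step 4: P = 16.086 mW

16.086


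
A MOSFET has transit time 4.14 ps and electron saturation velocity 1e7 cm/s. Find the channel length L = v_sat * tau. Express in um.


Step 1: tau in seconds = 4.14 ps * 1e-12 = 4.1400e-12 s
Step 2: L = v_sat * tau = 1e7 * 4.1400e-12 = 4.1400e-05 cm
Step 3: L in um = 4.1400e-05 * 1e4 = 0.414 um

0.414


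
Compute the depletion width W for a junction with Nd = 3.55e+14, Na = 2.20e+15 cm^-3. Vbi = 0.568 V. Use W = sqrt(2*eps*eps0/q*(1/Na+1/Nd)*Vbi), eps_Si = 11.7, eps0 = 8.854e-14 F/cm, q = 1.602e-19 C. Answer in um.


Step 1: 1/Na + 1/Nd = 1/2.20e+15 + 1/3.55e+14 = 3.27145e-15
Step 2: 2*eps*eps0/q = 2*11.7*8.854e-14/1.602e-19 = 1.293281e+07
Step 3: W^2 = 1.293281e+07 * 3.27145e-15 * 0.568 = 2.40315e-08
Step 4: W = sqrt(2.40315e-08) = 1.550e-04 cm = 1.55 um

1.55


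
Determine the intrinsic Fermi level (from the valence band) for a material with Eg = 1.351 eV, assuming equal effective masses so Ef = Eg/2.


Step 1: For an intrinsic semiconductor, the Fermi level sits at midgap.
Step 2: Ef = Eg / 2 = 1.351 / 2 = 0.6755 eV

0.6755


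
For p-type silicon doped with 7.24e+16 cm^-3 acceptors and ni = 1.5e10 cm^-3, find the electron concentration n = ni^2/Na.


Step 1: Majority hole concentration p ≈ Na = 7.24e+16 cm^-3
Step 2: n = ni^2 / Na = (1.5e10)^2 / 7.24e+16
Step 3: n = 3.11e+03 cm^-3

3.11e+03


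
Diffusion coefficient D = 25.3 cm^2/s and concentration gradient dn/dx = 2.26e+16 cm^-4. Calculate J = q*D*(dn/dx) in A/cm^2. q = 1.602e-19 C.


Step 1: J = q * D * (dn/dx)
Step 2: J = 1.602e-19 * 25.3 * 2.26e+16
Step 3: J = 9.16e-02 A/cm^2

9.16e-02


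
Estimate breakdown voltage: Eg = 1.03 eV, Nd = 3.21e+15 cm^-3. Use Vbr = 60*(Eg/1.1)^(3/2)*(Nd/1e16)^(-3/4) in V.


Step 1: Eg/1.1 = 1.03/1.1 = 0.936364
Step 2: (Eg/1.1)^1.5 = 0.936364^1.5 = 0.906081
Step 3: (Nd/1e16)^(-0.75) = (0.321)^(-0.75) = 2.344883
Step 4: Vbr = 60 * 0.906081 * 2.344883 = 127.5 V

127.5


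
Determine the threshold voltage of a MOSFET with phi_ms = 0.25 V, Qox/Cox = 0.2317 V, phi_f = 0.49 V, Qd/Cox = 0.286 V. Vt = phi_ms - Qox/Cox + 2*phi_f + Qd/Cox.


Step 1: Vt = phi_ms - Qox/Cox + 2*phi_f + Qd/Cox
Step 2: Vt = 0.25 - 0.2317 + 2*0.49 + 0.286
Step 3: Vt = 0.25 - 0.2317 + 0.98 + 0.286
Step 4: Vt = 1.2843 V

1.2843


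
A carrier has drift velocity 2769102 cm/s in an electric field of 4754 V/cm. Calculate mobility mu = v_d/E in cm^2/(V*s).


Step 1: mu = v_d / E
Step 2: mu = 2769102 / 4754
Step 3: mu = 582.48 cm^2/(V*s)

582.48


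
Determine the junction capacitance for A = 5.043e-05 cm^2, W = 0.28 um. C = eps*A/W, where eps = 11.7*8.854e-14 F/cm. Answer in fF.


Step 1: eps_Si = 11.7 * 8.854e-14 = 1.035918e-12 F/cm
Step 2: W in cm = 0.28 * 1e-4 = 2.80e-05 cm
Step 3: C = 1.035918e-12 * 5.043e-05 / 2.80e-05 = 1.865762e-12 F
Step 4: C = 1865.76 fF

1865.76


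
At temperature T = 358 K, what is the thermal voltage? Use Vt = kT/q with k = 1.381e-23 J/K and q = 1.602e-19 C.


Step 1: kT = 1.381e-23 * 358 = 4.94398e-21 J
Step 2: Vt = kT/q = 4.94398e-21 / 1.602e-19
Step 3: Vt = 0.03086 V

0.03086


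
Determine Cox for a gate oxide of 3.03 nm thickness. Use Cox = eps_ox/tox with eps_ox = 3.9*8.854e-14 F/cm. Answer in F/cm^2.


Step 1: eps_ox = 3.9 * 8.854e-14 = 3.45306e-13 F/cm
Step 2: tox in cm = 3.03 nm * 1e-7 = 3.0300e-07 cm
Step 3: Cox = 3.45306e-13 / 3.0300e-07 = 1.14e-06 F/cm^2

1.14e-06


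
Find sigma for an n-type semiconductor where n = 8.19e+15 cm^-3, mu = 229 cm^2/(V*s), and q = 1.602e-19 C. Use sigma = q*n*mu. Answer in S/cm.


Step 1: sigma = q * n * mu
Step 2: sigma = 1.602e-19 * 8.19e+15 * 229
Step 3: sigma = 3.005e-01 S/cm

3.005e-01


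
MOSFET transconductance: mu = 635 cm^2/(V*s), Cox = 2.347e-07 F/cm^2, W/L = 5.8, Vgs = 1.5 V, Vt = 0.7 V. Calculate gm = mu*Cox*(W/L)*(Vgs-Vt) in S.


Step 1: Vov = Vgs - Vt = 1.5 - 0.7 = 0.8 V
Step 2: gm = mu * Cox * (W/L) * Vov
Step 3: gm = 635 * 2.347e-07 * 5.8 * 0.8 = 6.92e-04 S

6.92e-04


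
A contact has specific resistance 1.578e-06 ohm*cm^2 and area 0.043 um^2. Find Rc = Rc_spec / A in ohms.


Step 1: Convert area to cm^2: 0.043 um^2 = 4.3000e-10 cm^2
Step 2: Rc = Rc_spec / A = 1.578e-06 / 4.3000e-10
Step 3: Rc = 3.67e+03 ohms

3.67e+03


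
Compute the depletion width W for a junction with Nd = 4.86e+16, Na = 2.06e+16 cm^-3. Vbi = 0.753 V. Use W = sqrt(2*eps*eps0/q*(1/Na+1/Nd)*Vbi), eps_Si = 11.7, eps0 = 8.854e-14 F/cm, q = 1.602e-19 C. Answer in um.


Step 1: 1/Na + 1/Nd = 1/2.06e+16 + 1/4.86e+16 = 6.91198e-17
Step 2: 2*eps*eps0/q = 2*11.7*8.854e-14/1.602e-19 = 1.293281e+07
Step 3: W^2 = 1.293281e+07 * 6.91198e-17 * 0.753 = 6.73117e-10
Step 4: W = sqrt(6.73117e-10) = 2.594e-05 cm = 0.2594 um

0.2594


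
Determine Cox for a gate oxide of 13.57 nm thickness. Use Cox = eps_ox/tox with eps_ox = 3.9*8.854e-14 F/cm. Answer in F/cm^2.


Step 1: eps_ox = 3.9 * 8.854e-14 = 3.45306e-13 F/cm
Step 2: tox in cm = 13.57 nm * 1e-7 = 1.3570e-06 cm
Step 3: Cox = 3.45306e-13 / 1.3570e-06 = 2.54e-07 F/cm^2

2.54e-07


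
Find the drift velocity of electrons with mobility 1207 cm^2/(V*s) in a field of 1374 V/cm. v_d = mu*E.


Step 1: v_d = mu * E
Step 2: v_d = 1207 * 1374 = 1658418
Step 3: v_d = 1.66e+06 cm/s

1.66e+06


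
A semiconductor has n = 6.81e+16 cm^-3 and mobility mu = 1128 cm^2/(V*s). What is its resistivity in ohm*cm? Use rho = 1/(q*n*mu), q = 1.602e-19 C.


Step 1: sigma = q * n * mu = 1.602e-19 * 6.81e+16 * 1128 = 1.23061e+01 S/cm
Step 2: rho = 1 / sigma = 1 / 1.23061e+01 = 0.08126 ohm*cm

0.08126


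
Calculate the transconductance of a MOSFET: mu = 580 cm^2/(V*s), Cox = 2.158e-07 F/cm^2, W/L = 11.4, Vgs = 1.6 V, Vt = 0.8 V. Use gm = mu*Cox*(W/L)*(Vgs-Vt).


Step 1: Vov = Vgs - Vt = 1.6 - 0.8 = 0.8 V
Step 2: gm = mu * Cox * (W/L) * Vov
Step 3: gm = 580 * 2.158e-07 * 11.4 * 0.8 = 1.14e-03 S

1.14e-03


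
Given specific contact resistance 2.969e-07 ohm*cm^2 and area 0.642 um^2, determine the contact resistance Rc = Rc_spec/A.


Step 1: Convert area to cm^2: 0.642 um^2 = 6.4200e-09 cm^2
Step 2: Rc = Rc_spec / A = 2.969e-07 / 6.4200e-09
Step 3: Rc = 4.62e+01 ohms

4.62e+01


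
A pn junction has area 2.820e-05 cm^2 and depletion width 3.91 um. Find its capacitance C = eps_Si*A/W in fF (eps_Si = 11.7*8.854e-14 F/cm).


Step 1: eps_Si = 11.7 * 8.854e-14 = 1.035918e-12 F/cm
Step 2: W in cm = 3.91 * 1e-4 = 3.91e-04 cm
Step 3: C = 1.035918e-12 * 2.820e-05 / 3.91e-04 = 7.471327e-14 F
Step 4: C = 74.71 fF

74.71


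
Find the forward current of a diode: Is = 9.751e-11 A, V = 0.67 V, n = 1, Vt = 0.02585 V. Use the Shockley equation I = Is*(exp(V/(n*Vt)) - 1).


Step 1: V/(n*Vt) = 0.67/(1*0.02585) = 25.9188
Step 2: exp(25.9188) = 1.8046e+11
Step 3: I = 9.751e-11 * (1.8046e+11 - 1) = 1.76e+01 A

1.76e+01


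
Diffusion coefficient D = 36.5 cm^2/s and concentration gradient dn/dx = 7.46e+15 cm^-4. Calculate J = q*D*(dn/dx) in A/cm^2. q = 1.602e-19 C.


Step 1: J = q * D * (dn/dx)
Step 2: J = 1.602e-19 * 36.5 * 7.46e+15
Step 3: J = 4.36e-02 A/cm^2

4.36e-02


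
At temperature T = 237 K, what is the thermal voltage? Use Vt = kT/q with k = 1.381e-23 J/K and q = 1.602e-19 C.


Step 1: kT = 1.381e-23 * 237 = 3.27297e-21 J
Step 2: Vt = kT/q = 3.27297e-21 / 1.602e-19
Step 3: Vt = 0.02043 V

0.02043


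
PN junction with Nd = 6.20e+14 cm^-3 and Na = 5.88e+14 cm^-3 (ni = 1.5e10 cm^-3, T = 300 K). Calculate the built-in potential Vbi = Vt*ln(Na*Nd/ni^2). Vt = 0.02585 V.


Step 1: Compute Na*Nd/ni^2 = 5.88e+14 * 6.20e+14 / (1.5e10)^2 = 1.6203e+09
Step 2: ln(1.6203e+09) = 21.2059
Step 3: Vbi = 0.02585 * 21.2059 = 0.548 V

0.548


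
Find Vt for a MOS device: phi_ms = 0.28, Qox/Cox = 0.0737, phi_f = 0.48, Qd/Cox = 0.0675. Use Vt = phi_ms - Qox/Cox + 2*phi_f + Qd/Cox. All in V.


Step 1: Vt = phi_ms - Qox/Cox + 2*phi_f + Qd/Cox
Step 2: Vt = 0.28 - 0.0737 + 2*0.48 + 0.0675
Step 3: Vt = 0.28 - 0.0737 + 0.96 + 0.0675
Step 4: Vt = 1.2338 V

1.2338


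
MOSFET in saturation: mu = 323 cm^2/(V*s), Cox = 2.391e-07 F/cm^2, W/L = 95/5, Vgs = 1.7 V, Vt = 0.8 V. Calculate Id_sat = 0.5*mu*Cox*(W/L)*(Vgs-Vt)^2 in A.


Step 1: Overdrive voltage Vov = Vgs - Vt = 1.7 - 0.8 = 0.9 V
Step 2: W/L = 95/5 = 19
Step 3: Id = 0.5 * 323 * 2.391e-07 * 19 * 0.9^2
Step 4: Id = 5.94e-04 A

5.94e-04


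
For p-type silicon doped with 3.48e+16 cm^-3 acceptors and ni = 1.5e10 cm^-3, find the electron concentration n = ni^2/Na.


Step 1: Majority hole concentration p ≈ Na = 3.48e+16 cm^-3
Step 2: n = ni^2 / Na = (1.5e10)^2 / 3.48e+16
Step 3: n = 6.47e+03 cm^-3

6.47e+03


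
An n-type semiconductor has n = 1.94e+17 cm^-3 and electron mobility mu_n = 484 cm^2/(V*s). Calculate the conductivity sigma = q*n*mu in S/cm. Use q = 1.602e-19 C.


Step 1: sigma = q * n * mu
Step 2: sigma = 1.602e-19 * 1.94e+17 * 484
Step 3: sigma = 1.504e+01 S/cm

1.504e+01


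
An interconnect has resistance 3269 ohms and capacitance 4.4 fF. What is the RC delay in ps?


Step 1: tau = R * C
Step 2: tau = 3269 * 4.4 fF = 3269 * 4.4e-15 F
Step 3: tau = 1.43836e-11 s = 14.3836 ps

14.3836


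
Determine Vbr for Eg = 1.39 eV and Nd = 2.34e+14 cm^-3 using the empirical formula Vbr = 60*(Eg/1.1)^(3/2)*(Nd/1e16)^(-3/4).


Step 1: Eg/1.1 = 1.39/1.1 = 1.263636
Step 2: (Eg/1.1)^1.5 = 1.263636^1.5 = 1.420473
Step 3: (Nd/1e16)^(-0.75) = (0.0234)^(-0.75) = 16.714297
Step 4: Vbr = 60 * 1.420473 * 16.714297 = 1424.5 V

1424.5


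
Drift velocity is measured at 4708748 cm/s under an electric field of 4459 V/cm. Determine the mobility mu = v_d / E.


Step 1: mu = v_d / E
Step 2: mu = 4708748 / 4459
Step 3: mu = 1056.01 cm^2/(V*s)

1056.01


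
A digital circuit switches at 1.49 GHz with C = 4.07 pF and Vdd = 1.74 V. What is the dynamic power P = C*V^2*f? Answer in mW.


Step 1: V^2 = 1.74^2 = 3.0276 V^2
Step 2: P = C*V^2*f = 4.07e-12 F * 3.0276 * 1.49e9 Hz
Step 3: P = 1.836027468e-02 W
Step 4: P = 18.36 mW

18.36


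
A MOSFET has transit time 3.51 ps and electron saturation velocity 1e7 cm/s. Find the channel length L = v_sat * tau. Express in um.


Step 1: tau in seconds = 3.51 ps * 1e-12 = 3.5100e-12 s
Step 2: L = v_sat * tau = 1e7 * 3.5100e-12 = 3.5100e-05 cm
Step 3: L in um = 3.5100e-05 * 1e4 = 0.351 um

0.351


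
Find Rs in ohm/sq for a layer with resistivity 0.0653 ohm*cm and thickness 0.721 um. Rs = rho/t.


Step 1: Convert thickness to cm: t = 0.721 um = 7.2100e-05 cm
Step 2: Rs = rho / t = 0.0653 / 7.2100e-05
Step 3: Rs = 905.7 ohm/sq

905.7


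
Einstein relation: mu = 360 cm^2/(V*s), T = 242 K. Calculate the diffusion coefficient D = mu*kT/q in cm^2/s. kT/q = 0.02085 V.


Step 1: D = mu * (kT/q)
Step 2: D = 360 * 0.02085
Step 3: D = 7.51 cm^2/s

7.51


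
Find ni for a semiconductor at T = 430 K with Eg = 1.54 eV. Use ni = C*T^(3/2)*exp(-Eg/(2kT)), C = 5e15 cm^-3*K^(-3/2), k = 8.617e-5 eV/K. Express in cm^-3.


Step 1: Compute kT = 8.617e-5 * 430 = 0.0370531 eV
Step 2: Exponent = -Eg/(2kT) = -1.54/(2*0.0370531) = -20.78099
Step 3: T^(3/2) = 430^1.5 = 8916.67
Step 4: ni = 5e15 * 8916.67 * exp(-20.78099) = 4.21e+10 cm^-3

4.21e+10


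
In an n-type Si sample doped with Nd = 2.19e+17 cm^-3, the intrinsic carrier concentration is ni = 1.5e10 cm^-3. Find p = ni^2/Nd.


Step 1: Since Nd >> ni, n ≈ Nd = 2.19e+17 cm^-3
Step 2: p = ni^2 / n = (1.5e10)^2 / 2.19e+17
Step 3: p = 2.25e20 / 2.19e+17 = 1.03e+03 cm^-3

1.03e+03


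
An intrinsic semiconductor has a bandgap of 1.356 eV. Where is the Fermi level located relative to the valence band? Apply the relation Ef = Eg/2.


Step 1: For an intrinsic semiconductor, the Fermi level sits at midgap.
Step 2: Ef = Eg / 2 = 1.356 / 2 = 0.678 eV

0.678


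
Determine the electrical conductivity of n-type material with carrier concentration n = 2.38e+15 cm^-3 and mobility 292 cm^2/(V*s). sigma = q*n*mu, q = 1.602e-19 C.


Step 1: sigma = q * n * mu
Step 2: sigma = 1.602e-19 * 2.38e+15 * 292
Step 3: sigma = 1.113e-01 S/cm

1.113e-01


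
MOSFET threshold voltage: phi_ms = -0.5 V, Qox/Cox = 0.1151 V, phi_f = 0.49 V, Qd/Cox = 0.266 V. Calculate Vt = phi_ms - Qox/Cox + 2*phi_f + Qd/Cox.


Step 1: Vt = phi_ms - Qox/Cox + 2*phi_f + Qd/Cox
Step 2: Vt = -0.5 - 0.1151 + 2*0.49 + 0.266
Step 3: Vt = -0.5 - 0.1151 + 0.98 + 0.266
Step 4: Vt = 0.6309 V

0.6309


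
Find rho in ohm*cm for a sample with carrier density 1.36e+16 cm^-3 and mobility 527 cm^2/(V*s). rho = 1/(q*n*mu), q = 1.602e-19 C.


Step 1: sigma = q * n * mu = 1.602e-19 * 1.36e+16 * 527 = 1.14819e+00 S/cm
Step 2: rho = 1 / sigma = 1 / 1.14819e+00 = 0.8709 ohm*cm

0.8709


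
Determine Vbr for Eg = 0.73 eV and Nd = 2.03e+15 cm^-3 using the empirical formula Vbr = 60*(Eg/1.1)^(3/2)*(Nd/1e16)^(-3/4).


Step 1: Eg/1.1 = 0.73/1.1 = 0.663636
Step 2: (Eg/1.1)^1.5 = 0.663636^1.5 = 0.540623
Step 3: (Nd/1e16)^(-0.75) = (0.203)^(-0.75) = 3.306572
Step 4: Vbr = 60 * 0.540623 * 3.306572 = 107.3 V

107.3


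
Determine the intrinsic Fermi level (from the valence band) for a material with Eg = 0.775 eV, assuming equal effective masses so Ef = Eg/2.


Step 1: For an intrinsic semiconductor, the Fermi level sits at midgap.
Step 2: Ef = Eg / 2 = 0.775 / 2 = 0.3875 eV

0.3875


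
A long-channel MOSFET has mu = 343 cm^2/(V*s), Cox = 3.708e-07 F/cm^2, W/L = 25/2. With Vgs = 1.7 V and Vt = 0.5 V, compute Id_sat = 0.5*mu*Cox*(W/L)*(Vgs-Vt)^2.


Step 1: Overdrive voltage Vov = Vgs - Vt = 1.7 - 0.5 = 1.2 V
Step 2: W/L = 25/2 = 12.5
Step 3: Id = 0.5 * 343 * 3.708e-07 * 12.5 * 1.2^2
Step 4: Id = 1.14e-03 A

1.14e-03


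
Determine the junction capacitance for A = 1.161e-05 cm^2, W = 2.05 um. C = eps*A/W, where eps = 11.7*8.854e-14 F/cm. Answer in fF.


Step 1: eps_Si = 11.7 * 8.854e-14 = 1.035918e-12 F/cm
Step 2: W in cm = 2.05 * 1e-4 = 2.05e-04 cm
Step 3: C = 1.035918e-12 * 1.161e-05 / 2.05e-04 = 5.866833e-14 F
Step 4: C = 58.67 fF

58.67


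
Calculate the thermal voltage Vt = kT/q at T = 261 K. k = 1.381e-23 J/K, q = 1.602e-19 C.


Step 1: kT = 1.381e-23 * 261 = 3.60441e-21 J
Step 2: Vt = kT/q = 3.60441e-21 / 1.602e-19
Step 3: Vt = 0.0225 V

0.0225


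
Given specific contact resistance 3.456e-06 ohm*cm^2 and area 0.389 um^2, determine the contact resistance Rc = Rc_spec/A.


Step 1: Convert area to cm^2: 0.389 um^2 = 3.8900e-09 cm^2
Step 2: Rc = Rc_spec / A = 3.456e-06 / 3.8900e-09
Step 3: Rc = 8.88e+02 ohms

8.88e+02


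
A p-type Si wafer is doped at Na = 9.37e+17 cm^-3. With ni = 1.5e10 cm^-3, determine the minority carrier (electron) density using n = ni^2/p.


Step 1: Majority hole concentration p ≈ Na = 9.37e+17 cm^-3
Step 2: n = ni^2 / Na = (1.5e10)^2 / 9.37e+17
Step 3: n = 2.40e+02 cm^-3

2.40e+02


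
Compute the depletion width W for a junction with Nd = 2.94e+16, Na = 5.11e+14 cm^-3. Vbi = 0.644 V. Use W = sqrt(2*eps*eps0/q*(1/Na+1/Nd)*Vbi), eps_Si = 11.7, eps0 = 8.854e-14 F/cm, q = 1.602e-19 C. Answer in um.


Step 1: 1/Na + 1/Nd = 1/5.11e+14 + 1/2.94e+16 = 1.99096e-15
Step 2: 2*eps*eps0/q = 2*11.7*8.854e-14/1.602e-19 = 1.293281e+07
Step 3: W^2 = 1.293281e+07 * 1.99096e-15 * 0.644 = 1.65822e-08
Step 4: W = sqrt(1.65822e-08) = 1.288e-04 cm = 1.288 um

1.288


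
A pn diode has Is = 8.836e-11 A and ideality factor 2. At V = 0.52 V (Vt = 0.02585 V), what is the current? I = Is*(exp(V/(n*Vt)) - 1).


Step 1: V/(n*Vt) = 0.52/(2*0.02585) = 10.0580
Step 2: exp(10.0580) = 2.3342e+04
Step 3: I = 8.836e-11 * (2.3342e+04 - 1) = 2.06e-06 A

2.06e-06


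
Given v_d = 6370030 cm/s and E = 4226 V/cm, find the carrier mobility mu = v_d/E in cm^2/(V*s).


Step 1: mu = v_d / E
Step 2: mu = 6370030 / 4226
Step 3: mu = 1507.34 cm^2/(V*s)

1507.34


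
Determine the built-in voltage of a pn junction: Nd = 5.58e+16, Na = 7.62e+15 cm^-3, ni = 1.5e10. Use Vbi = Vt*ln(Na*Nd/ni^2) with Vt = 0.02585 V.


Step 1: Compute Na*Nd/ni^2 = 7.62e+15 * 5.58e+16 / (1.5e10)^2 = 1.8898e+12
Step 2: ln(1.8898e+12) = 28.2675
Step 3: Vbi = 0.02585 * 28.2675 = 0.731 V

0.731


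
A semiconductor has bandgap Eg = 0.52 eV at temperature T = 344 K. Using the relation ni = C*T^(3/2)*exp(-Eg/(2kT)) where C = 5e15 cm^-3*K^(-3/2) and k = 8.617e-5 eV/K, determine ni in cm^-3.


Step 1: Compute kT = 8.617e-5 * 344 = 0.02964248 eV
Step 2: Exponent = -Eg/(2kT) = -0.52/(2*0.02964248) = -8.77120
Step 3: T^(3/2) = 344^1.5 = 6380.25
Step 4: ni = 5e15 * 6380.25 * exp(-8.77120) = 4.95e+15 cm^-3

4.95e+15


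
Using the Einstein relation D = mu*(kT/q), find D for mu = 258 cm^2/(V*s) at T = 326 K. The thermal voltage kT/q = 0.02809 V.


Step 1: D = mu * (kT/q)
Step 2: D = 258 * 0.02809
Step 3: D = 7.25 cm^2/s

7.25


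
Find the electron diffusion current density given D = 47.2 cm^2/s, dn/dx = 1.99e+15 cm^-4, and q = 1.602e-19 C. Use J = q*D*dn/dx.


Step 1: J = q * D * (dn/dx)
Step 2: J = 1.602e-19 * 47.2 * 1.99e+15
Step 3: J = 1.50e-02 A/cm^2

1.50e-02


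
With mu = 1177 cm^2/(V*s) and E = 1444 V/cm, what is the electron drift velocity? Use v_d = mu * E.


Step 1: v_d = mu * E
Step 2: v_d = 1177 * 1444 = 1699588
Step 3: v_d = 1.70e+06 cm/s

1.70e+06


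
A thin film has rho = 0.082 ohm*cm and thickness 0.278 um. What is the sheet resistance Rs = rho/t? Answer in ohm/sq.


Step 1: Convert thickness to cm: t = 0.278 um = 2.7800e-05 cm
Step 2: Rs = rho / t = 0.082 / 2.7800e-05
Step 3: Rs = 2949.6 ohm/sq

2949.6


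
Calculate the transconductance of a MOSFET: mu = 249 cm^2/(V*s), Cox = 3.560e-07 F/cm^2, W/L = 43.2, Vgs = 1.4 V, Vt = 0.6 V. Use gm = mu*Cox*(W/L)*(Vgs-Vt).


Step 1: Vov = Vgs - Vt = 1.4 - 0.6 = 0.8 V
Step 2: gm = mu * Cox * (W/L) * Vov
Step 3: gm = 249 * 3.560e-07 * 43.2 * 0.8 = 3.06e-03 S

3.06e-03


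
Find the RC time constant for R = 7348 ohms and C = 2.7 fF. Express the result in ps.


Step 1: tau = R * C
Step 2: tau = 7348 * 2.7 fF = 7348 * 2.7e-15 F
Step 3: tau = 1.98396e-11 s = 19.8396 ps

19.8396
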